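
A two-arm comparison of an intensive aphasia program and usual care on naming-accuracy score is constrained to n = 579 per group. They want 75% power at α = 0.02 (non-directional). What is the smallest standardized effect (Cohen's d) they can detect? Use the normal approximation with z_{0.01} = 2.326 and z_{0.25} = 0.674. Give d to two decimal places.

For two independent groups of n = 579 each: d_min = (z_{α/2} + z_β)·√(2/n).
z-sum = 2.326 + 0.674 = 3.000.
d_min = 3.000 × √(2/579) = 3.000 × 0.0588 = 0.176.

d_min ≈ 0.18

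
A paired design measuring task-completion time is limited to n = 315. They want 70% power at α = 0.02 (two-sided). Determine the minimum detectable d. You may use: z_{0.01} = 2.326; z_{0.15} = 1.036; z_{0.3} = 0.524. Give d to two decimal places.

d_min ≈ 0.16

For a single sample (or paired design) of n = 315: d_min = (z_{α/2} + z_β)/√n.
z-sum = 2.326 + 0.524 = 2.850.
d_min = 2.850 / √315 = 2.850 / 17.748 = 0.161.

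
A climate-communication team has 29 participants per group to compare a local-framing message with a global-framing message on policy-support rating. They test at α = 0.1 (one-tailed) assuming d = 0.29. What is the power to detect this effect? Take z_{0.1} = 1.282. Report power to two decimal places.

power ≈ 0.43

For two equal groups, power = Φ(d·√(n/2) − z_{α}).
d·√(n/2) = 0.29 × √(29/2) = 0.29 × 3.808 = 1.104.
z_β = 1.104 − 1.282 = -0.178.
Power = Φ(-0.178) = 0.429.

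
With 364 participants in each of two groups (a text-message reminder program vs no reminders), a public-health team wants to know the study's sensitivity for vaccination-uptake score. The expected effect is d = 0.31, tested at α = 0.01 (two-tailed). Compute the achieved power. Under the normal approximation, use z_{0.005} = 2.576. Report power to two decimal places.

For two equal groups, power = Φ(d·√(n/2) − z_{α/2}).
d·√(n/2) = 0.31 × √(364/2) = 0.31 × 13.491 = 4.182.
z_β = 4.182 − 2.576 = 1.606.
Power = Φ(1.606) = 0.946.

power ≈ 0.95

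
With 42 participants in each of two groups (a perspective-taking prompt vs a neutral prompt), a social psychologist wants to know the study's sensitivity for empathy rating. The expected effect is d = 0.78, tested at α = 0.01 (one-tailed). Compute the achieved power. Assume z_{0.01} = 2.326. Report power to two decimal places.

For two equal groups, power = Φ(d·√(n/2) − z_{α}).
d·√(n/2) = 0.78 × √(42/2) = 0.78 × 4.583 = 3.574.
z_β = 3.574 − 2.326 = 1.248.
Power = Φ(1.248) = 0.894.

power ≈ 0.89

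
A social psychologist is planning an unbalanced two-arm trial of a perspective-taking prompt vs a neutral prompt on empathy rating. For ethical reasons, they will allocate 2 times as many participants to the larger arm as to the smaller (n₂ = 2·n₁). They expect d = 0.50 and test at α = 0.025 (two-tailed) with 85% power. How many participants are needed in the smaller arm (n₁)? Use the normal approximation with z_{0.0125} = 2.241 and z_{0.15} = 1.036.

n₁ = 65

With allocation ratio k = n₂/n₁ = 2, Var(x̄₁−x̄₂) = σ²(1/n₁ + 1/(k·n₁)) = σ²·(k+1)/(k·n₁).
So n₁ = (1 + 1/k)·((z_{α/2} + z_β)/d)² = 1.500 × (3.277/0.50)².
n₁ = 1.500 × 42.95 = 64.4.
Round up: n₁ = 65, giving n₂ = 2 × 65 = 130.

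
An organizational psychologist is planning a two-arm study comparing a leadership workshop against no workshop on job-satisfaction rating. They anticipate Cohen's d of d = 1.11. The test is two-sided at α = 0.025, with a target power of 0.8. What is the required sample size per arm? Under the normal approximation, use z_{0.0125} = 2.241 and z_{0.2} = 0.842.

n = 16 per group

For two independent groups with equal n: n = 2·((z_{α/2} + z_β) / d)².
z_{α/2} + z_β = 2.241 + 0.842 = 3.083.
n = 2 × (3.083 / 1.11)² = 2 × 2.777² = 2 × 7.71 = 15.4.
Round up to the next whole participant.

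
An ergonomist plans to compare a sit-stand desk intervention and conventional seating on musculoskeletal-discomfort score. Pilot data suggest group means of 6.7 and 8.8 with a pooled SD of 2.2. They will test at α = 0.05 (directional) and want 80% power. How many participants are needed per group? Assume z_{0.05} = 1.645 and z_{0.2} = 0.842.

n = 14 per group

Cohen's d = |M₁ − M₂| / SD_pooled = |6.7 − 8.8| / 2.2 = 2.1 / 2.2 = 0.955.
For two independent groups with equal n: n = 2·((z_{α} + z_β) / d)².
z_{α} + z_β = 1.645 + 0.842 = 2.487.
n = 2 × (2.487 / 0.955)² = 2 × 2.604² = 2 × 6.78 = 13.6.
Round up to the next whole participant.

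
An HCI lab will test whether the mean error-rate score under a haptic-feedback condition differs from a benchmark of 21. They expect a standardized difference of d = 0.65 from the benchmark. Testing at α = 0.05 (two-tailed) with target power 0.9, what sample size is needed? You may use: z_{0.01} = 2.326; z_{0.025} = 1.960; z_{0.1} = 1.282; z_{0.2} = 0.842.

For a one-sample test: n = ((z_{α/2} + z_β) / d)².
z_{α/2} + z_β = 1.960 + 1.282 = 3.242.
n = (3.242 / 0.65)² = 4.988² = 24.88.
Round up.

n = 25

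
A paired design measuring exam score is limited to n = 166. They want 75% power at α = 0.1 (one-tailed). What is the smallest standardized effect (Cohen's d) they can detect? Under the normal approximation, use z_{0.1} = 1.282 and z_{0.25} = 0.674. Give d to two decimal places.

d_min ≈ 0.15

For a single sample (or paired design) of n = 166: d_min = (z_{α} + z_β)/√n.
z-sum = 1.282 + 0.674 = 1.956.
d_min = 1.956 / √166 = 1.956 / 12.884 = 0.152.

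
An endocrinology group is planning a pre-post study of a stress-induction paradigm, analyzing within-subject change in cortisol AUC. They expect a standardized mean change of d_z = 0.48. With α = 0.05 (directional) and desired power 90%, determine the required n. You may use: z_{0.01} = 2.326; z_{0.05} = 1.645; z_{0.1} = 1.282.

n = 38 pairs

For a paired (one-sample on differences) test: n = ((z_{α} + z_β) / d)².
z_{α} + z_β = 1.645 + 1.282 = 2.927.
n = (2.927 / 0.48)² = 6.098² = 37.18.
Round up.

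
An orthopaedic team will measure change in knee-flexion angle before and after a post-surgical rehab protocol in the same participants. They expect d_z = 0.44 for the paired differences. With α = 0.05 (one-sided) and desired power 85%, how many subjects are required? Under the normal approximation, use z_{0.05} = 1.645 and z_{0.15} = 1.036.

For a paired (one-sample on differences) test: n = ((z_{α} + z_β) / d)².
z_{α} + z_β = 1.645 + 1.036 = 2.681.
n = (2.681 / 0.44)² = 6.093² = 37.13.
Round up.

n = 38 pairs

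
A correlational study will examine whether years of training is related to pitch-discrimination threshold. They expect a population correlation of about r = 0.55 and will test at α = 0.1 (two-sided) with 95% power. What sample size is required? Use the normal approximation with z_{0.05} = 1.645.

n = 32

Fisher's z: C = ½·ln((1+r)/(1−r)) = ½·ln(3.4444) = 0.6184.
n = ((z_{α/2} + z_β)/C)² + 3.
(1.645 + 1.645) / 0.6184 = 3.290 / 0.6184 = 5.320.
n = 5.320² + 3 = 28.30 + 3 = 31.3.
Round up.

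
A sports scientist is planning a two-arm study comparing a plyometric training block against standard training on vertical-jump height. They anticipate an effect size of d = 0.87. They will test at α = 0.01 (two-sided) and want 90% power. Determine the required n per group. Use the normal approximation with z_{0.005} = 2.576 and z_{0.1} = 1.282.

n = 40 per group

For two independent groups with equal n: n = 2·((z_{α/2} + z_β) / d)².
z_{α/2} + z_β = 2.576 + 1.282 = 3.858.
n = 2 × (3.858 / 0.87)² = 2 × 4.434² = 2 × 19.66 = 39.3.
Round up to the next whole participant.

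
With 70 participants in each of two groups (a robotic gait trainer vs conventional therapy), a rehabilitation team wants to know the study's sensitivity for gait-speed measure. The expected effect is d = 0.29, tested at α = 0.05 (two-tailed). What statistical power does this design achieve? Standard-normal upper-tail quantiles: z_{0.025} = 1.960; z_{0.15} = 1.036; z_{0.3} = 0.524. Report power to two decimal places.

power ≈ 0.40

For two equal groups, power = Φ(d·√(n/2) − z_{α/2}).
d·√(n/2) = 0.29 × √(70/2) = 0.29 × 5.916 = 1.716.
z_β = 1.716 − 1.960 = -0.244.
Power = Φ(-0.244) = 0.403.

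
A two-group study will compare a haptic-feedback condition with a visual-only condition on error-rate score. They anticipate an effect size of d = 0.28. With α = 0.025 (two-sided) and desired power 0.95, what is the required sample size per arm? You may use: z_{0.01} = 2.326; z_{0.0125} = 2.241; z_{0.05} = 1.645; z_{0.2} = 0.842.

n = 386 per group

For two independent groups with equal n: n = 2·((z_{α/2} + z_β) / d)².
z_{α/2} + z_β = 2.241 + 1.645 = 3.886.
n = 2 × (3.886 / 0.28)² = 2 × 13.879² = 2 × 192.61 = 385.2.
Round up to the next whole participant.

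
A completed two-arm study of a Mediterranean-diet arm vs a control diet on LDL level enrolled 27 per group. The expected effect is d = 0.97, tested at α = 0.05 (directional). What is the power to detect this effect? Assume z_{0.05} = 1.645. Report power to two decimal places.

For two equal groups, power = Φ(d·√(n/2) − z_{α}).
d·√(n/2) = 0.97 × √(27/2) = 0.97 × 3.674 = 3.564.
z_β = 3.564 − 1.645 = 1.919.
Power = Φ(1.919) = 0.973.

power ≈ 0.97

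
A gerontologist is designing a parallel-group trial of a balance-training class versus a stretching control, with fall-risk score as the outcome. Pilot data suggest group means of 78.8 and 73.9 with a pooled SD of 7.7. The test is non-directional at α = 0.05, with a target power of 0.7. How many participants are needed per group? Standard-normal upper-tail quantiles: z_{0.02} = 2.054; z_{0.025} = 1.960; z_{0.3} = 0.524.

Cohen's d = |M₁ − M₂| / SD_pooled = |78.8 − 73.9| / 7.7 = 4.9 / 7.7 = 0.636.
For two independent groups with equal n: n = 2·((z_{α/2} + z_β) / d)².
z_{α/2} + z_β = 1.960 + 0.524 = 2.484.
n = 2 × (2.484 / 0.636)² = 2 × 3.906² = 2 × 15.25 = 30.5.
Round up to the next whole participant.

n = 31 per group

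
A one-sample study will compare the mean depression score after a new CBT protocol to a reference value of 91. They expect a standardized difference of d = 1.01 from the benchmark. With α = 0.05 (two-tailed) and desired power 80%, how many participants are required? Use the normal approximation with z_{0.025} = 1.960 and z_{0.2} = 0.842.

n = 8

For a one-sample test: n = ((z_{α/2} + z_β) / d)².
z_{α/2} + z_β = 1.960 + 0.842 = 2.802.
n = (2.802 / 1.01)² = 2.774² = 7.70.
Round up.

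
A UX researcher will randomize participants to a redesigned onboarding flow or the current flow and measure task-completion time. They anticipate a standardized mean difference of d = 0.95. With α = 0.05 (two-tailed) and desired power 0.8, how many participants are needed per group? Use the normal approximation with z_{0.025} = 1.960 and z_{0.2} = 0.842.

For two independent groups with equal n: n = 2·((z_{α/2} + z_β) / d)².
z_{α/2} + z_β = 1.960 + 0.842 = 2.802.
n = 2 × (2.802 / 0.95)² = 2 × 2.949² = 2 × 8.70 = 17.4.
Round up to the next whole participant.

n = 18 per group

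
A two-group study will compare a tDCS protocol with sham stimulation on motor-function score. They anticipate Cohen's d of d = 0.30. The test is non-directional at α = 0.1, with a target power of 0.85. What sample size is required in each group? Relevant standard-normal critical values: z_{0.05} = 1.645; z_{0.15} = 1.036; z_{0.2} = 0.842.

For two independent groups with equal n: n = 2·((z_{α/2} + z_β) / d)².
z_{α/2} + z_β = 1.645 + 1.036 = 2.681.
n = 2 × (2.681 / 0.30)² = 2 × 8.937² = 2 × 79.86 = 159.7.
Round up to the next whole participant.

n = 160 per group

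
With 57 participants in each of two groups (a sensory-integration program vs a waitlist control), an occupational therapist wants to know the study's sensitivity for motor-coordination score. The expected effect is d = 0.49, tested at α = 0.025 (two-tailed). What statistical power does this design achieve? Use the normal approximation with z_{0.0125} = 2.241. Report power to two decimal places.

power ≈ 0.65

For two equal groups, power = Φ(d·√(n/2) − z_{α/2}).
d·√(n/2) = 0.49 × √(57/2) = 0.49 × 5.339 = 2.616.
z_β = 2.616 − 2.241 = 0.375.
Power = Φ(0.375) = 0.646.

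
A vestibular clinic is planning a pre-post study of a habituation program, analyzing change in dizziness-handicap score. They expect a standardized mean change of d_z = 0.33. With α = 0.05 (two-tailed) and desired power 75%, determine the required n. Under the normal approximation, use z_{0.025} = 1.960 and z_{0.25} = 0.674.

For a paired (one-sample on differences) test: n = ((z_{α/2} + z_β) / d)².
z_{α/2} + z_β = 1.960 + 0.674 = 2.634.
n = (2.634 / 0.33)² = 7.982² = 63.71.
Round up.

n = 64 pairs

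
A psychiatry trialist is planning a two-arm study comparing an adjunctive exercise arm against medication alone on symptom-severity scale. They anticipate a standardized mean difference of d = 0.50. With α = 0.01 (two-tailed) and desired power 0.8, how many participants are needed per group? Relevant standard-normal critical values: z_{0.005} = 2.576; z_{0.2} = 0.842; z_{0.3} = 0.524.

For two independent groups with equal n: n = 2·((z_{α/2} + z_β) / d)².
z_{α/2} + z_β = 2.576 + 0.842 = 3.418.
n = 2 × (3.418 / 0.50)² = 2 × 6.836² = 2 × 46.73 = 93.5.
Round up to the next whole participant.

n = 94 per group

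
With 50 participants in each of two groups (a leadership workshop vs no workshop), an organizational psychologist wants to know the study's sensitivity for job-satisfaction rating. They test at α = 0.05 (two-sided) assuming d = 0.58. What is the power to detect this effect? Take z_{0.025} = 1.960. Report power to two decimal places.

power ≈ 0.83

For two equal groups, power = Φ(d·√(n/2) − z_{α/2}).
d·√(n/2) = 0.58 × √(50/2) = 0.58 × 5.000 = 2.900.
z_β = 2.900 − 1.960 = 0.940.
Power = Φ(0.940) = 0.826.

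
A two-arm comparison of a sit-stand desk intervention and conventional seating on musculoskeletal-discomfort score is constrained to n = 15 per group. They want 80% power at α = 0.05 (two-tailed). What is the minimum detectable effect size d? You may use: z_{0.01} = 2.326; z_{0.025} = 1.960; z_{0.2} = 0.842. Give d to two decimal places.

For two independent groups of n = 15 each: d_min = (z_{α/2} + z_β)·√(2/n).
z-sum = 1.960 + 0.842 = 2.802.
d_min = 2.802 × √(2/15) = 2.802 × 0.3651 = 1.023.

d_min ≈ 1.02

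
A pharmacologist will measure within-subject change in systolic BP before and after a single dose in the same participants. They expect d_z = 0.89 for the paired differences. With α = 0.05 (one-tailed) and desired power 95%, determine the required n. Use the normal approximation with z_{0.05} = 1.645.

n = 14 pairs

For a paired (one-sample on differences) test: n = ((z_{α} + z_β) / d)².
z_{α} + z_β = 1.645 + 1.645 = 3.290.
n = (3.290 / 0.89)² = 3.697² = 13.67.
Round up.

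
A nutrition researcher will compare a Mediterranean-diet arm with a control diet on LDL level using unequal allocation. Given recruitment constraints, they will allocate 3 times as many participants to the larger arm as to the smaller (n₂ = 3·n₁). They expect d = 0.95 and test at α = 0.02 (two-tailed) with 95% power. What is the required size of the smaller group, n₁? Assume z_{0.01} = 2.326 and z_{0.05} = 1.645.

With allocation ratio k = n₂/n₁ = 3, Var(x̄₁−x̄₂) = σ²(1/n₁ + 1/(k·n₁)) = σ²·(k+1)/(k·n₁).
So n₁ = (1 + 1/k)·((z_{α/2} + z_β)/d)² = 1.333 × (3.971/0.95)².
n₁ = 1.333 × 17.47 = 23.3.
Round up: n₁ = 24, giving n₂ = 3 × 24 = 72.

n₁ = 24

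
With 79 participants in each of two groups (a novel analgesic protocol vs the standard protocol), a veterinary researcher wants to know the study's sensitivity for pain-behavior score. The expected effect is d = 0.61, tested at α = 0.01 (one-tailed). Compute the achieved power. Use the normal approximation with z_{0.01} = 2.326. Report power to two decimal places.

power ≈ 0.93

For two equal groups, power = Φ(d·√(n/2) − z_{α}).
d·√(n/2) = 0.61 × √(79/2) = 0.61 × 6.285 = 3.834.
z_β = 3.834 − 2.326 = 1.508.
Power = Φ(1.508) = 0.934.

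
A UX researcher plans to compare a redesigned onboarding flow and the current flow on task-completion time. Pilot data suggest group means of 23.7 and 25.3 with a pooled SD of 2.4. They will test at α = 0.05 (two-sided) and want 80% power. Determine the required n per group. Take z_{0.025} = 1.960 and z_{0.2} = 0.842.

Cohen's d = |M₁ − M₂| / SD_pooled = |23.7 − 25.3| / 2.4 = 1.6 / 2.4 = 0.667.
For two independent groups with equal n: n = 2·((z_{α/2} + z_β) / d)².
z_{α/2} + z_β = 1.960 + 0.842 = 2.802.
n = 2 × (2.802 / 0.667)² = 2 × 4.201² = 2 × 17.65 = 35.3.
Round up to the next whole participant.

n = 36 per group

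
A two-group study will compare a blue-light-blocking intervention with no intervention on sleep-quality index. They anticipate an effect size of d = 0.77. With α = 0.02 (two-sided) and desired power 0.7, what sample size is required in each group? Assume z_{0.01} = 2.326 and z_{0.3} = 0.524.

n = 28 per group

For two independent groups with equal n: n = 2·((z_{α/2} + z_β) / d)².
z_{α/2} + z_β = 2.326 + 0.524 = 2.850.
n = 2 × (2.850 / 0.77)² = 2 × 3.701² = 2 × 13.70 = 27.4.
Round up to the next whole participant.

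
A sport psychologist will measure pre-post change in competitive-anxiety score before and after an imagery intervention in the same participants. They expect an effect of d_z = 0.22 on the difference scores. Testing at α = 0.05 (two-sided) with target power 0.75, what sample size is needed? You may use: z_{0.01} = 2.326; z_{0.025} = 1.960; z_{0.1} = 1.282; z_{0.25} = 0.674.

For a paired (one-sample on differences) test: n = ((z_{α/2} + z_β) / d)².
z_{α/2} + z_β = 1.960 + 0.674 = 2.634.
n = (2.634 / 0.22)² = 11.973² = 143.35.
Round up.

n = 144 pairs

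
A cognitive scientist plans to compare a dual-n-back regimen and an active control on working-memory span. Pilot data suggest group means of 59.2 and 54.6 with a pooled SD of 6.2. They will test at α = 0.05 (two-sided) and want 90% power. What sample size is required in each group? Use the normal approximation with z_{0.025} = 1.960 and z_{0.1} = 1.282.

n = 39 per group

Cohen's d = |M₁ − M₂| / SD_pooled = |59.2 − 54.6| / 6.2 = 4.6 / 6.2 = 0.742.
For two independent groups with equal n: n = 2·((z_{α/2} + z_β) / d)².
z_{α/2} + z_β = 1.960 + 1.282 = 3.242.
n = 2 × (3.242 / 0.742)² = 2 × 4.369² = 2 × 19.09 = 38.2.
Round up to the next whole participant.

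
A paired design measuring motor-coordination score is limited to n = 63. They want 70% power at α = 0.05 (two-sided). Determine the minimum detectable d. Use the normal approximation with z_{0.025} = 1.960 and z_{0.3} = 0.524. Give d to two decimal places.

For a single sample (or paired design) of n = 63: d_min = (z_{α/2} + z_β)/√n.
z-sum = 1.960 + 0.524 = 2.484.
d_min = 2.484 / √63 = 2.484 / 7.937 = 0.313.

d_min ≈ 0.31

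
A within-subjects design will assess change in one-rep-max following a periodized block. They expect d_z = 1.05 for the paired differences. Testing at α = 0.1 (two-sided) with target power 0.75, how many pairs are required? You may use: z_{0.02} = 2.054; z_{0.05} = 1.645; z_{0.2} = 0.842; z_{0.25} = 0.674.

n = 5 pairs

For a paired (one-sample on differences) test: n = ((z_{α/2} + z_β) / d)².
z_{α/2} + z_β = 1.645 + 0.674 = 2.319.
n = (2.319 / 1.05)² = 2.209² = 4.88.
Round up.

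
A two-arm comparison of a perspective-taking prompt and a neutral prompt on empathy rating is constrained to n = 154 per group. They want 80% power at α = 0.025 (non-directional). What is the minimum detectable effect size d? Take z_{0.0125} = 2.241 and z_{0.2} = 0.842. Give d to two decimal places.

d_min ≈ 0.35

For two independent groups of n = 154 each: d_min = (z_{α/2} + z_β)·√(2/n).
z-sum = 2.241 + 0.842 = 3.083.
d_min = 3.083 × √(2/154) = 3.083 × 0.1140 = 0.351.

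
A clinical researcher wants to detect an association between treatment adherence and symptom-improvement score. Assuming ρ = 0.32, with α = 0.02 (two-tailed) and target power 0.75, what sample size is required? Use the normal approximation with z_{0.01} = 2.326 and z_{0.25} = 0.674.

Fisher's z: C = ½·ln((1+r)/(1−r)) = ½·ln(1.9412) = 0.3316.
n = ((z_{α/2} + z_β)/C)² + 3.
(2.326 + 0.674) / 0.3316 = 3.000 / 0.3316 = 9.047.
n = 9.047² + 3 = 81.85 + 3 = 84.8.
Round up.

n = 85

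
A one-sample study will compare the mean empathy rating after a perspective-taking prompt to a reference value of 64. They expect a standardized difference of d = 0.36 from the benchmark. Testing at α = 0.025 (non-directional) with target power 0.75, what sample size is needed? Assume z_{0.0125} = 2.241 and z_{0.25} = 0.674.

n = 66

For a one-sample test: n = ((z_{α/2} + z_β) / d)².
z_{α/2} + z_β = 2.241 + 0.674 = 2.915.
n = (2.915 / 0.36)² = 8.097² = 65.57.
Round up.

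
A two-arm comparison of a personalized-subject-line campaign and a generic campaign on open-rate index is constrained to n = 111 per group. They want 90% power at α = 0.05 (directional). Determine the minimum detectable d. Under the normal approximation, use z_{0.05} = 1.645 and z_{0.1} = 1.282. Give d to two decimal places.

d_min ≈ 0.39

For two independent groups of n = 111 each: d_min = (z_{α} + z_β)·√(2/n).
z-sum = 1.645 + 1.282 = 2.927.
d_min = 2.927 × √(2/111) = 2.927 × 0.1342 = 0.393.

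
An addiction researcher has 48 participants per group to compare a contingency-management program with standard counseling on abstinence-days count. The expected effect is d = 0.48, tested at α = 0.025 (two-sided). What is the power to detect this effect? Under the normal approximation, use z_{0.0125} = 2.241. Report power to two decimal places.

power ≈ 0.54

For two equal groups, power = Φ(d·√(n/2) − z_{α/2}).
d·√(n/2) = 0.48 × √(48/2) = 0.48 × 4.899 = 2.352.
z_β = 2.352 − 2.241 = 0.111.
Power = Φ(0.111) = 0.544.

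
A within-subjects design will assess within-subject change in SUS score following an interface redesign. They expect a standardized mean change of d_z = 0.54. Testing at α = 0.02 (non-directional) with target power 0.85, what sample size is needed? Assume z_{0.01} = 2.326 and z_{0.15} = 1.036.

For a paired (one-sample on differences) test: n = ((z_{α/2} + z_β) / d)².
z_{α/2} + z_β = 2.326 + 1.036 = 3.362.
n = (3.362 / 0.54)² = 6.226² = 38.76.
Round up.

n = 39 pairs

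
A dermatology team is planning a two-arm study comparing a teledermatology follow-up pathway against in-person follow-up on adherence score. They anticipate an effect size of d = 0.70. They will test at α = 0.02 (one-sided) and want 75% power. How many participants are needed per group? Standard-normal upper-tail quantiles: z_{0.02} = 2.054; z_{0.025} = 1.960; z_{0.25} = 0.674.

n = 31 per group

For two independent groups with equal n: n = 2·((z_{α} + z_β) / d)².
z_{α} + z_β = 2.054 + 0.674 = 2.728.
n = 2 × (2.728 / 0.70)² = 2 × 3.897² = 2 × 15.19 = 30.4.
Round up to the next whole participant.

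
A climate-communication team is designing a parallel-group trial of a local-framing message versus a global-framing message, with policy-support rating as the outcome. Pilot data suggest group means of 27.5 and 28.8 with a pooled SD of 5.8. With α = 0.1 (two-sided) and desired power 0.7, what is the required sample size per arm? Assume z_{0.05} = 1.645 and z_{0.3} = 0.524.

Cohen's d = |M₁ − M₂| / SD_pooled = |27.5 − 28.8| / 5.8 = 1.3 / 5.8 = 0.224.
For two independent groups with equal n: n = 2·((z_{α/2} + z_β) / d)².
z_{α/2} + z_β = 1.645 + 0.524 = 2.169.
n = 2 × (2.169 / 0.224)² = 2 × 9.683² = 2 × 93.76 = 187.5.
Round up to the next whole participant.

n = 188 per group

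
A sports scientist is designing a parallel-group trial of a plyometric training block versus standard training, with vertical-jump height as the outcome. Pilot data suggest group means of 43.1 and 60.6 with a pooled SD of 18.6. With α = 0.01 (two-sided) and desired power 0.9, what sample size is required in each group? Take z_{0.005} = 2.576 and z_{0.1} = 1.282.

Cohen's d = |M₁ − M₂| / SD_pooled = |43.1 − 60.6| / 18.6 = 17.5 / 18.6 = 0.941.
For two independent groups with equal n: n = 2·((z_{α/2} + z_β) / d)².
z_{α/2} + z_β = 2.576 + 1.282 = 3.858.
n = 2 × (3.858 / 0.941)² = 2 × 4.100² = 2 × 16.81 = 33.6.
Round up to the next whole participant.

n = 34 per group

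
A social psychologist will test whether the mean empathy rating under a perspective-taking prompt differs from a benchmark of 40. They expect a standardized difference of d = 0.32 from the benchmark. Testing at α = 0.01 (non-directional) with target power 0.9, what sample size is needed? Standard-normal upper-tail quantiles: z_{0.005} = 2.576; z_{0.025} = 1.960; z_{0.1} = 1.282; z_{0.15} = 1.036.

For a one-sample test: n = ((z_{α/2} + z_β) / d)².
z_{α/2} + z_β = 2.576 + 1.282 = 3.858.
n = (3.858 / 0.32)² = 12.056² = 145.35.
Round up.

n = 146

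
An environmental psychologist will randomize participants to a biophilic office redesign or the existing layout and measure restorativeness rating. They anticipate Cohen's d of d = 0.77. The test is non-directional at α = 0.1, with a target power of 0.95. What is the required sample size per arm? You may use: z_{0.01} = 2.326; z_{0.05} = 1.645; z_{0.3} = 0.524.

n = 37 per group

For two independent groups with equal n: n = 2·((z_{α/2} + z_β) / d)².
z_{α/2} + z_β = 1.645 + 1.645 = 3.290.
n = 2 × (3.290 / 0.77)² = 2 × 4.273² = 2 × 18.26 = 36.5.
Round up to the next whole participant.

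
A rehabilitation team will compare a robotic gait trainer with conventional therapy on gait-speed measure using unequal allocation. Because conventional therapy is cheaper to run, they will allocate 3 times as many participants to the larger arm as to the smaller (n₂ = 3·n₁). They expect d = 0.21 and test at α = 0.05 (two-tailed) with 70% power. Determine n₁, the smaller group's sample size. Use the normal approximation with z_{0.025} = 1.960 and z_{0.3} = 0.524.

n₁ = 187

With allocation ratio k = n₂/n₁ = 3, Var(x̄₁−x̄₂) = σ²(1/n₁ + 1/(k·n₁)) = σ²·(k+1)/(k·n₁).
So n₁ = (1 + 1/k)·((z_{α/2} + z_β)/d)² = 1.333 × (2.484/0.21)².
n₁ = 1.333 × 139.92 = 186.6.
Round up: n₁ = 187, giving n₂ = 3 × 187 = 561.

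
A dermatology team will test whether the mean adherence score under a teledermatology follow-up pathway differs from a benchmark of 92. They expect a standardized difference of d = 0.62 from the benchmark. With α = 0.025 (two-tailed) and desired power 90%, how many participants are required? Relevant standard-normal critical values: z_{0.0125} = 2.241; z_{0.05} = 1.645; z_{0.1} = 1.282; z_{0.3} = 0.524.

n = 33

For a one-sample test: n = ((z_{α/2} + z_β) / d)².
z_{α/2} + z_β = 2.241 + 1.282 = 3.523.
n = (3.523 / 0.62)² = 5.682² = 32.29.
Round up.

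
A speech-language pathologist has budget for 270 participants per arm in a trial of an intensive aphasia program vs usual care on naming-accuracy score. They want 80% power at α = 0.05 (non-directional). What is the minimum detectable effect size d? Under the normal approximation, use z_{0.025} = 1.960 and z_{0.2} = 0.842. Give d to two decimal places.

d_min ≈ 0.24

For two independent groups of n = 270 each: d_min = (z_{α/2} + z_β)·√(2/n).
z-sum = 1.960 + 0.842 = 2.802.
d_min = 2.802 × √(2/270) = 2.802 × 0.0861 = 0.241.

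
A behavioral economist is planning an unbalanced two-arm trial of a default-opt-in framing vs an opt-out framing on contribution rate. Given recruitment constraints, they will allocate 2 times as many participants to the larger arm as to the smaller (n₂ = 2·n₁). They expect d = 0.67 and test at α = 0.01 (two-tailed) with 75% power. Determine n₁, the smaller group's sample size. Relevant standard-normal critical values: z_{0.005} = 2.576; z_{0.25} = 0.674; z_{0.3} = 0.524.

With allocation ratio k = n₂/n₁ = 2, Var(x̄₁−x̄₂) = σ²(1/n₁ + 1/(k·n₁)) = σ²·(k+1)/(k·n₁).
So n₁ = (1 + 1/k)·((z_{α/2} + z_β)/d)² = 1.500 × (3.250/0.67)².
n₁ = 1.500 × 23.53 = 35.3.
Round up: n₁ = 36, giving n₂ = 2 × 36 = 72.

n₁ = 36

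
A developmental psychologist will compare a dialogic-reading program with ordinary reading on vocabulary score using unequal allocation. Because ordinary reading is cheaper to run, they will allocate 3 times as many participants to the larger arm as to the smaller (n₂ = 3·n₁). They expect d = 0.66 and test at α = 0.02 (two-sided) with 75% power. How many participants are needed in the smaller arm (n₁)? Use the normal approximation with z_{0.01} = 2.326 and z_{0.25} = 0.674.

n₁ = 28

With allocation ratio k = n₂/n₁ = 3, Var(x̄₁−x̄₂) = σ²(1/n₁ + 1/(k·n₁)) = σ²·(k+1)/(k·n₁).
So n₁ = (1 + 1/k)·((z_{α/2} + z_β)/d)² = 1.333 × (3.000/0.66)².
n₁ = 1.333 × 20.66 = 27.5.
Round up: n₁ = 28, giving n₂ = 3 × 28 = 84.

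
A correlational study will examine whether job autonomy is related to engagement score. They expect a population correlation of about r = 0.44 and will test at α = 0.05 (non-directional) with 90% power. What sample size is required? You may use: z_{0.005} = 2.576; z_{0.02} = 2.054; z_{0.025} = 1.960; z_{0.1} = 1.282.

Fisher's z: C = ½·ln((1+r)/(1−r)) = ½·ln(2.5714) = 0.4722.
n = ((z_{α/2} + z_β)/C)² + 3.
(1.960 + 1.282) / 0.4722 = 3.242 / 0.4722 = 6.866.
n = 6.866² + 3 = 47.14 + 3 = 50.1.
Round up.

n = 51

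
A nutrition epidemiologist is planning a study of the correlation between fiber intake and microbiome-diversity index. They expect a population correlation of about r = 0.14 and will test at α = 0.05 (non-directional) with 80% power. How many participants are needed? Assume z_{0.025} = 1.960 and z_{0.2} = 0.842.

Fisher's z: C = ½·ln((1+r)/(1−r)) = ½·ln(1.3256) = 0.1409.
n = ((z_{α/2} + z_β)/C)² + 3.
(1.960 + 0.842) / 0.1409 = 2.802 / 0.1409 = 19.886.
n = 19.886² + 3 = 395.47 + 3 = 398.5.
Round up.

n = 399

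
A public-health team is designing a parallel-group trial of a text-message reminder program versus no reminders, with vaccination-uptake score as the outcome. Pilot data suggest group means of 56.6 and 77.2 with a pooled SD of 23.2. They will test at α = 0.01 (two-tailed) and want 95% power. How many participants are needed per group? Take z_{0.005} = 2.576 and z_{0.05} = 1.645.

n = 46 per group

Cohen's d = |M₁ − M₂| / SD_pooled = |56.6 − 77.2| / 23.2 = 20.6 / 23.2 = 0.888.
For two independent groups with equal n: n = 2·((z_{α/2} + z_β) / d)².
z_{α/2} + z_β = 2.576 + 1.645 = 4.221.
n = 2 × (4.221 / 0.888)² = 2 × 4.753² = 2 × 22.59 = 45.2.
Round up to the next whole participant.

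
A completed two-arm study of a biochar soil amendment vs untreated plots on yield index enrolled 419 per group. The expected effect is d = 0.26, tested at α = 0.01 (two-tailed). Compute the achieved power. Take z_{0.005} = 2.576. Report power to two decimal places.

power ≈ 0.88

For two equal groups, power = Φ(d·√(n/2) − z_{α/2}).
d·√(n/2) = 0.26 × √(419/2) = 0.26 × 14.474 = 3.763.
z_β = 3.763 − 2.576 = 1.187.
Power = Φ(1.187) = 0.882.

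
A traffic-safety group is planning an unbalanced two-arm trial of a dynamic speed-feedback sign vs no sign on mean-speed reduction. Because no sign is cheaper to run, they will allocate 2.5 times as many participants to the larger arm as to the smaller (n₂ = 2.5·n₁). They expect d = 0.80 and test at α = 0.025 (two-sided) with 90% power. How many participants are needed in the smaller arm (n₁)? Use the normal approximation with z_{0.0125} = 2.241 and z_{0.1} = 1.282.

n₁ = 28

With allocation ratio k = n₂/n₁ = 2.5, Var(x̄₁−x̄₂) = σ²(1/n₁ + 1/(k·n₁)) = σ²·(k+1)/(k·n₁).
So n₁ = (1 + 1/k)·((z_{α/2} + z_β)/d)² = 1.400 × (3.523/0.80)².
n₁ = 1.400 × 19.39 = 27.2.
Round up: n₁ = 28, giving n₂ = 2.5 × 28 = 70.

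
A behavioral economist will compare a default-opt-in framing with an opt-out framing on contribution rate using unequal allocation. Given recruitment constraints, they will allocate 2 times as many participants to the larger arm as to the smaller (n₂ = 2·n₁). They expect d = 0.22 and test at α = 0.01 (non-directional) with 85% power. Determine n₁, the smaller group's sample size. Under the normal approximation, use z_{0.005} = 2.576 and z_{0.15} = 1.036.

With allocation ratio k = n₂/n₁ = 2, Var(x̄₁−x̄₂) = σ²(1/n₁ + 1/(k·n₁)) = σ²·(k+1)/(k·n₁).
So n₁ = (1 + 1/k)·((z_{α/2} + z_β)/d)² = 1.500 × (3.612/0.22)².
n₁ = 1.500 × 269.56 = 404.3.
Round up: n₁ = 405, giving n₂ = 2 × 405 = 810.

n₁ = 405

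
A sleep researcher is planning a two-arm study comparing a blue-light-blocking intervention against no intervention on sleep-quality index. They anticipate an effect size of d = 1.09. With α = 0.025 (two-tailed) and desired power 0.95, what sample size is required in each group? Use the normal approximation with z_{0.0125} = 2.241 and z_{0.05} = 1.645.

For two independent groups with equal n: n = 2·((z_{α/2} + z_β) / d)².
z_{α/2} + z_β = 2.241 + 1.645 = 3.886.
n = 2 × (3.886 / 1.09)² = 2 × 3.565² = 2 × 12.71 = 25.4.
Round up to the next whole participant.

n = 26 per group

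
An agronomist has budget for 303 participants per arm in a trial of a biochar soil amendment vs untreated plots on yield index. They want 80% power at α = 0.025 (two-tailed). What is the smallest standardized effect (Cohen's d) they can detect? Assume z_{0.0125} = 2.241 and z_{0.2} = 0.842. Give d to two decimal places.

d_min ≈ 0.25

For two independent groups of n = 303 each: d_min = (z_{α/2} + z_β)·√(2/n).
z-sum = 2.241 + 0.842 = 3.083.
d_min = 3.083 × √(2/303) = 3.083 × 0.0812 = 0.250.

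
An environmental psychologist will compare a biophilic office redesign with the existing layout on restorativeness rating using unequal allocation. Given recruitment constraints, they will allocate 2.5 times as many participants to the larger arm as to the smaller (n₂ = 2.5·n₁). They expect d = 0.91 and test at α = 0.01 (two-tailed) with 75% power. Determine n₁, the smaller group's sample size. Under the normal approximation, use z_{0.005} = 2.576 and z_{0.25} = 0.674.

With allocation ratio k = n₂/n₁ = 2.5, Var(x̄₁−x̄₂) = σ²(1/n₁ + 1/(k·n₁)) = σ²·(k+1)/(k·n₁).
So n₁ = (1 + 1/k)·((z_{α/2} + z_β)/d)² = 1.400 × (3.250/0.91)².
n₁ = 1.400 × 12.76 = 17.9.
Round up: n₁ = 18, giving n₂ = 2.5 × 18 = 45.

n₁ = 18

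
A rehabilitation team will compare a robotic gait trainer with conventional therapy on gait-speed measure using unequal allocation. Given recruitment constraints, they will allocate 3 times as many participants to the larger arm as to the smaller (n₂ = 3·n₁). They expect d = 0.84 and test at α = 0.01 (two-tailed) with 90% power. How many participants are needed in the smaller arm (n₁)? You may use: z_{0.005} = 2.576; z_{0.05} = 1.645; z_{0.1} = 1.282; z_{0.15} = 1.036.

n₁ = 29

With allocation ratio k = n₂/n₁ = 3, Var(x̄₁−x̄₂) = σ²(1/n₁ + 1/(k·n₁)) = σ²·(k+1)/(k·n₁).
So n₁ = (1 + 1/k)·((z_{α/2} + z_β)/d)² = 1.333 × (3.858/0.84)².
n₁ = 1.333 × 21.09 = 28.1.
Round up: n₁ = 29, giving n₂ = 3 × 29 = 87.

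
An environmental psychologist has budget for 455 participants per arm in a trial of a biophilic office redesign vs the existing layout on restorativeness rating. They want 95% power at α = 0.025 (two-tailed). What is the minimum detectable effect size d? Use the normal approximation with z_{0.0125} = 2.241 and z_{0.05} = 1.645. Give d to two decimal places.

For two independent groups of n = 455 each: d_min = (z_{α/2} + z_β)·√(2/n).
z-sum = 2.241 + 1.645 = 3.886.
d_min = 3.886 × √(2/455) = 3.886 × 0.0663 = 0.258.

d_min ≈ 0.26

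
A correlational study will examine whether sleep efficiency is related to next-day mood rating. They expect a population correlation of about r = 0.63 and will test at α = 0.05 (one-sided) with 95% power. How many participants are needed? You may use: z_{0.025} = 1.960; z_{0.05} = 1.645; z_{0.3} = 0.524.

n = 23

Fisher's z: C = ½·ln((1+r)/(1−r)) = ½·ln(4.4054) = 0.7414.
n = ((z_{α} + z_β)/C)² + 3.
(1.645 + 1.645) / 0.7414 = 3.290 / 0.7414 = 4.438.
n = 4.438² + 3 = 19.69 + 3 = 22.7.
Round up.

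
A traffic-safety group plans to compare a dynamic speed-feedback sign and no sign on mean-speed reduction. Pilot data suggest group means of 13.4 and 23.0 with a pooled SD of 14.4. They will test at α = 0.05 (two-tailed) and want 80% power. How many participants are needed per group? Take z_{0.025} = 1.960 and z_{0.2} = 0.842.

n = 36 per group

Cohen's d = |M₁ − M₂| / SD_pooled = |13.4 − 23.0| / 14.4 = 9.6 / 14.4 = 0.667.
For two independent groups with equal n: n = 2·((z_{α/2} + z_β) / d)².
z_{α/2} + z_β = 1.960 + 0.842 = 2.802.
n = 2 × (2.802 / 0.667)² = 2 × 4.201² = 2 × 17.65 = 35.3.
Round up to the next whole participant.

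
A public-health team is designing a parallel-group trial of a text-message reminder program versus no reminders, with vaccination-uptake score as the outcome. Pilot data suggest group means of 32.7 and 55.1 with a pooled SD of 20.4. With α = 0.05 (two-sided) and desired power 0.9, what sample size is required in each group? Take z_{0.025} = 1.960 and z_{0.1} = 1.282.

Cohen's d = |M₁ − M₂| / SD_pooled = |32.7 − 55.1| / 20.4 = 22.4 / 20.4 = 1.098.
For two independent groups with equal n: n = 2·((z_{α/2} + z_β) / d)².
z_{α/2} + z_β = 1.960 + 1.282 = 3.242.
n = 2 × (3.242 / 1.098)² = 2 × 2.953² = 2 × 8.72 = 17.4.
Round up to the next whole participant.

n = 18 per group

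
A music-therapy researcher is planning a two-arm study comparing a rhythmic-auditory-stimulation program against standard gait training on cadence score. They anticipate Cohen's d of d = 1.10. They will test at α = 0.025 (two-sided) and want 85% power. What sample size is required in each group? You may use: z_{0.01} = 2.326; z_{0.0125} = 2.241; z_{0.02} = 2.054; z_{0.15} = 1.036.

n = 18 per group

For two independent groups with equal n: n = 2·((z_{α/2} + z_β) / d)².
z_{α/2} + z_β = 2.241 + 1.036 = 3.277.
n = 2 × (3.277 / 1.10)² = 2 × 2.979² = 2 × 8.87 = 17.7.
Round up to the next whole participant.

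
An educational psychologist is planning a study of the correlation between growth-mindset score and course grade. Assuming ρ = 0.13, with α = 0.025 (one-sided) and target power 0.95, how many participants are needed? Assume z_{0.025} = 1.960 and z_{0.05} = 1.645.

Fisher's z: C = ½·ln((1+r)/(1−r)) = ½·ln(1.2989) = 0.1307.
n = ((z_{α} + z_β)/C)² + 3.
(1.960 + 1.645) / 0.1307 = 3.605 / 0.1307 = 27.582.
n = 27.582² + 3 = 760.78 + 3 = 763.8.
Round up.

n = 764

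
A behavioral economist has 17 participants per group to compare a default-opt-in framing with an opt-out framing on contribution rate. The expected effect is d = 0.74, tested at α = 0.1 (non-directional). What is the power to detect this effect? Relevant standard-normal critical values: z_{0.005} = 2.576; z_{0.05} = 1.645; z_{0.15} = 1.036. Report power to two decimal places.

power ≈ 0.70

For two equal groups, power = Φ(d·√(n/2) − z_{α/2}).
d·√(n/2) = 0.74 × √(17/2) = 0.74 × 2.915 = 2.157.
z_β = 2.157 − 1.645 = 0.512.
Power = Φ(0.512) = 0.696.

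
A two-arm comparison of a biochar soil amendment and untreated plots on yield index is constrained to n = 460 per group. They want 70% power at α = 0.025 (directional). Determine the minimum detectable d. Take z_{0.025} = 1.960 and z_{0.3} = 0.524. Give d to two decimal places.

For two independent groups of n = 460 each: d_min = (z_{α} + z_β)·√(2/n).
z-sum = 1.960 + 0.524 = 2.484.
d_min = 2.484 × √(2/460) = 2.484 × 0.0659 = 0.164.

d_min ≈ 0.16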